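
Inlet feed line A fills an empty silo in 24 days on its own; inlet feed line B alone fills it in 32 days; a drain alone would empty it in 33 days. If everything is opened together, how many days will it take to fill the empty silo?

352/15 days

Net rate = 1/24 + 1/32 − 1/33 = (44 + 33 − 32)/1056 = 45/1056 = 15/352 per day.
Filling time = 1 ÷ (15/352) = 352/15 days.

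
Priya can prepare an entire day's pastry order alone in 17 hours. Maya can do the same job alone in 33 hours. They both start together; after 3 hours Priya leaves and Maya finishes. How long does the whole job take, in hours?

462/17 hours

In the first 3 hours the combined rate is 50/561, so 50/187 of the job is done, leaving 137/187.
After Priya leaves the rate is 1/33 per hour; the remaining 137/187 takes 411/17 hours.
Total = 3 + 411/17 = 462/17 hours.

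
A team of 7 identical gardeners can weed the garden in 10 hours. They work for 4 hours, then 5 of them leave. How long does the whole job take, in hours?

25 hours

One gardener does 1/70 of the job per hour.
After 4 hours with 7 gardeners, 2/5 is done (3/5 left).
With 2 gardeners the rate is 2/70 = 1/35, so the rest takes 3/5 ÷ 1/35 = 21 hours.
Total = 4 + 21 = 25 hours.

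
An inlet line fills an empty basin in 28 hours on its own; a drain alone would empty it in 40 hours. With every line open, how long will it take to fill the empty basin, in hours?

Net rate = 1/28 − 1/40 = (10 − 7)/280 = 3/280 per hour.
Filling time = 1 ÷ (3/280) = 280/3 hours.

280/3 hours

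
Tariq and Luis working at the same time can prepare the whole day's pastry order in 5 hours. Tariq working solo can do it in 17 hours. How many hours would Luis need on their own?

85/12 hours

Combined rate is 1/5 per hour.
Known contribution: 1/17 per hour.
So Luis's rate is 1/5 − 1/17 = 12/85, meaning 85/12 hours alone.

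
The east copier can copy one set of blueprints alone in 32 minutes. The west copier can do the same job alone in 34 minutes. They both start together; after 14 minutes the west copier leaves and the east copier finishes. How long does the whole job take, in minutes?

In the first 14 minutes the combined rate is 33/544, so 231/272 of the job is done, leaving 41/272.
After the west copier leaves the rate is 1/32 per minute; the remaining 41/272 takes 82/17 minutes.
Total = 14 + 82/17 = 320/17 minutes.

320/17 minutes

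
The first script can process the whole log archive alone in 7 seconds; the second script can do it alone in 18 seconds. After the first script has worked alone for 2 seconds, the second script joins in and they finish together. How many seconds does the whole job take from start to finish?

In 2 seconds the first script does 2/7 of the job, leaving 5/7.
The first script and the second script together work at 25/126 per second, so finishing takes 5/7 ÷ 25/126 = 18/5 seconds.
Total time = 2 + 18/5 = 28/5 seconds.

28/5 seconds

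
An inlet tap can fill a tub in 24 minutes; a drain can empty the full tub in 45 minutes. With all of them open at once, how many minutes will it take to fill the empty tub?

Net rate = 1/24 − 1/45 = (15 − 8)/360 = 7/360 per minute.
Filling time = 1 ÷ (7/360) = 360/7 minutes.

360/7 minutes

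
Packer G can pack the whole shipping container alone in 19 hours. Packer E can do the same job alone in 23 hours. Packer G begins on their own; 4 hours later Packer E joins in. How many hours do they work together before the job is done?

In the first 4 hours Packer G alone does 4/19 of the job, leaving 15/19.
Once everyone is working, combined rate: 1/19 + 1/23 = (23 + 19)/437 = 42/437 per hour.
Remaining 15/19 at 42/437 per hour takes 115/14 hours.

115/14 hours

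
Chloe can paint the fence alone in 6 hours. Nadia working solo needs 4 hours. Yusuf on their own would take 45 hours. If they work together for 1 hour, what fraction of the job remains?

Combined rate: 1/6 + 1/4 + 1/45 = (30 + 45 + 4)/180 = 79/180 per hour.
In 1 hour they complete 1·79/180 = 79/180 of the job.
So 101/180 remains.

101/180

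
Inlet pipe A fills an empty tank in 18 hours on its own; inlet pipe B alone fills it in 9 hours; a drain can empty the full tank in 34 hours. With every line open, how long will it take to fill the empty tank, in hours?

Net rate = 1/18 + 1/9 − 1/34 = (17 + 34 − 9)/306 = 42/306 = 7/51 per hour.
Filling time = 1 ÷ (7/51) = 51/7 hours.

51/7 hours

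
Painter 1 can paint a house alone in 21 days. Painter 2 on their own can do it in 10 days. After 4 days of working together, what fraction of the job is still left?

Combined rate: 1/21 + 1/10 = (10 + 21)/210 = 31/210 per day.
In 4 days they complete 4·31/210 = 62/105 of the job.
So 43/105 remains.

43/105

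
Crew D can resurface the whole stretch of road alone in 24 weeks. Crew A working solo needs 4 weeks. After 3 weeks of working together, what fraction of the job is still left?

1/8

Combined rate: 1/24 + 1/4 = (1 + 6)/24 = 7/24 per week.
In 3 weeks they complete 3·7/24 = 7/8 of the job.
So 1/8 remains.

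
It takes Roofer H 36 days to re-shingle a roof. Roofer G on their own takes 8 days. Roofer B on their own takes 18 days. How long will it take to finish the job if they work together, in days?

Combined rate: 1/36 + 1/8 + 1/18 = (2 + 9 + 4)/72 = 15/72 = 5/24 per day.
Time = 1 ÷ (5/24) = 24/5 days.

24/5 days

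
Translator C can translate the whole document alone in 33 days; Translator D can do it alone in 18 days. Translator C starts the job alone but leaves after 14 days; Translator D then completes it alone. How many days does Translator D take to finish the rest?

114/11 days

In 14 days Translator C does 14/33 of the job, leaving 19/33.
Translator D works at 1/18 per day, so finishing takes 19/33 ÷ 1/18 = 114/11 days.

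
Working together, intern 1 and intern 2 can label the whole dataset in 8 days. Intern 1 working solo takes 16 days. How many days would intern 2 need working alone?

16 days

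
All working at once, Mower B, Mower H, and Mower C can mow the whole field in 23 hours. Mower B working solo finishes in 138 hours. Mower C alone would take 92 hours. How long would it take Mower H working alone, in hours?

276/7 hours

Combined rate is 1/23 per hour.
Known contribution: 1/138 + 1/92 = (2 + 3)/276 = 5/276 per hour.
So Mower H's rate is 1/23 − 5/276 = 7/276, meaning 276/7 hours alone.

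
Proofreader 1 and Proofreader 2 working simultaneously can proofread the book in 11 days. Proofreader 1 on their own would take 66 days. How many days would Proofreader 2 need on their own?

Combined rate is 1/11 per day.
Known contribution: 1/66 per day.
So Proofreader 2's rate is 1/11 − 1/66 = 5/66, meaning 66/5 days alone.

66/5 days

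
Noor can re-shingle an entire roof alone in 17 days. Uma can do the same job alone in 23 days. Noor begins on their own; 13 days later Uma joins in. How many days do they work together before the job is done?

23/10 days

In the first 13 days Noor alone does 13/17 of the job, leaving 4/17.
Once everyone is working, combined rate: 1/17 + 1/23 = (23 + 17)/391 = 40/391 per day.
Remaining 4/17 at 40/391 per day takes 23/10 days.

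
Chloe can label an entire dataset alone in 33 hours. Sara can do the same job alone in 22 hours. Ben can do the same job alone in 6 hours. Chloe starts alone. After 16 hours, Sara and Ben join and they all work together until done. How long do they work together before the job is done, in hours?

In the first 16 hours Chloe alone does 16/33 of the job, leaving 17/33.
Once everyone is working, combined rate: 1/33 + 1/22 + 1/6 = (2 + 3 + 11)/66 = 16/66 = 8/33 per hour.
Remaining 17/33 at 8/33 per hour takes 17/8 hours.

17/8 hours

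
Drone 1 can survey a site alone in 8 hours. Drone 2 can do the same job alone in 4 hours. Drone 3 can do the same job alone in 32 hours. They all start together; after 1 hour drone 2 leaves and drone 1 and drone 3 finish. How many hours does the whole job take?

24/5 hours

In the first 1 hour the combined rate is 13/32, so 13/32 of the job is done, leaving 19/32.
After drone 2 leaves the rate is 5/32 per hour; the remaining 19/32 takes 19/5 hours.
Total = 1 + 19/5 = 24/5 hours.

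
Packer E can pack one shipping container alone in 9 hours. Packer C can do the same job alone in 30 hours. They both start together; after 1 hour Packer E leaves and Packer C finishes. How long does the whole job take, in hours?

80/3 hours

In the first 1 hour the combined rate is 13/90, so 13/90 of the job is done, leaving 77/90.
After Packer E leaves the rate is 1/30 per hour; the remaining 77/90 takes 77/3 hours.
Total = 1 + 77/3 = 80/3 hours.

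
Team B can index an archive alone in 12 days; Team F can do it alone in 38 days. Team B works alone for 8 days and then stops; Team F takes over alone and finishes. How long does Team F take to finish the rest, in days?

38/3 days

In 8 days Team B does 8/12 = 2/3 of the job, leaving 1/3.
Team F works at 1/38 per day, so finishing takes 1/3 ÷ 1/38 = 38/3 days.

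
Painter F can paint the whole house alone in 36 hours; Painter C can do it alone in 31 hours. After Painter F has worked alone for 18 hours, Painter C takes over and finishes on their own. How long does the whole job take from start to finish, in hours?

67/2 hours

In 18 hours Painter F does 18/36 = 1/2 of the job, leaving 1/2.
Painter C works at 1/31 per hour, so finishing takes 1/2 ÷ 1/31 = 31/2 hours.
Total time = 18 + 31/2 = 67/2 hours.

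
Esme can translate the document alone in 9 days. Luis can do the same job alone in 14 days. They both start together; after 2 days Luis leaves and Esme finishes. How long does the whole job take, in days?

In the first 2 days the combined rate is 23/126, so 23/63 of the job is done, leaving 40/63.
After Luis leaves the rate is 1/9 per day; the remaining 40/63 takes 40/7 days.
Total = 2 + 40/7 = 54/7 days.

54/7 days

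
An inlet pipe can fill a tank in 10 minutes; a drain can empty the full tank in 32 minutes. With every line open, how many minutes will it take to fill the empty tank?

Net rate = 1/10 − 1/32 = (16 − 5)/160 = 11/160 per minute.
Filling time = 1 ÷ (11/160) = 160/11 minutes.

160/11 minutes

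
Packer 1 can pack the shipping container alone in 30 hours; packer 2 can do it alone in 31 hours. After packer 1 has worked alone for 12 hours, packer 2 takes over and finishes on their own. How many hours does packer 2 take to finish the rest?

93/5 hours

In 12 hours packer 1 does 12/30 = 2/5 of the job, leaving 3/5.
Packer 2 works at 1/31 per hour, so finishing takes 3/5 ÷ 1/31 = 93/5 hours.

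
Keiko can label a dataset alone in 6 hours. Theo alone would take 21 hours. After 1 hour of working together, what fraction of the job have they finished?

Combined rate: 1/6 + 1/21 = (7 + 2)/42 = 9/42 = 3/14 per hour.
In 1 hour they complete 1·3/14 = 3/14 of the job.

3/14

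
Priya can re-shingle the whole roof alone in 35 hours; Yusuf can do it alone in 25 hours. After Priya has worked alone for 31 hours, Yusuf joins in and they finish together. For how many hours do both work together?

5/3 hours

In 31 hours Priya does 31/35 of the job, leaving 4/35.
Priya and Yusuf together work at 12/175 per hour, so finishing takes 4/35 ÷ 12/175 = 5/3 hours.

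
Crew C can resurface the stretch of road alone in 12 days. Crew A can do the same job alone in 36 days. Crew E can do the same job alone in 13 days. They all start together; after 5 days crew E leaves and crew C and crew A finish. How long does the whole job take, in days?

72/13 days

In the first 5 days the combined rate is 22/117, so 110/117 of the job is done, leaving 7/117.
After crew E leaves the rate is 1/9 per day; the remaining 7/117 takes 7/13 days.
Total = 5 + 7/13 = 72/13 days.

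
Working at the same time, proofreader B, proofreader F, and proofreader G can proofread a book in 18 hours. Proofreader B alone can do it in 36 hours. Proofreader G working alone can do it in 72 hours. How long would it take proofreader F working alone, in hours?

72 hours

Combined rate is 1/18 per hour.
Known contribution: 1/36 + 1/72 = (2 + 1)/72 = 3/72 = 1/24 per hour.
So proofreader F's rate is 1/18 − 1/24 = 1/72, meaning 72 hours alone.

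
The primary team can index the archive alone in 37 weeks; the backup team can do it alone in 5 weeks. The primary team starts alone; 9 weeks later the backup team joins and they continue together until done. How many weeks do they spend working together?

10/3 weeks

In 9 weeks the primary team does 9/37 of the job, leaving 28/37.
The primary team and the backup team together work at 42/185 per week, so finishing takes 28/37 ÷ 42/185 = 10/3 weeks.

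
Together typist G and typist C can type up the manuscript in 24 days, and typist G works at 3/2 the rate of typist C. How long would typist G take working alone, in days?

40 days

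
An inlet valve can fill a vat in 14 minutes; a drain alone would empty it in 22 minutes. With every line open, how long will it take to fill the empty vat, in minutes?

Net rate = 1/14 − 1/22 = (11 − 7)/154 = 4/154 = 2/77 per minute.
Filling time = 1 ÷ (2/77) = 77/2 minutes.

77/2 minutes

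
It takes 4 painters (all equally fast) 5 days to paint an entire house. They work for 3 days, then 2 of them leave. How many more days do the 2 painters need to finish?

4 days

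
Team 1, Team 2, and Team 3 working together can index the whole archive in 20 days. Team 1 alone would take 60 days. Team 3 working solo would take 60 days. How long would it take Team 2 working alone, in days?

Combined rate is 1/20 per day.
Known contribution: 1/60 + 1/60 = (1 + 1)/60 = 2/60 = 1/30 per day.
So Team 2's rate is 1/20 − 1/30 = 1/60, meaning 60 days alone.

60 days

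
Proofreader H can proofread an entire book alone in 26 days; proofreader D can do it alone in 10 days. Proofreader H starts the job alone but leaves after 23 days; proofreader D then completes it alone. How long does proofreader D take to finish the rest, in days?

15/13 days

In 23 days proofreader H does 23/26 of the job, leaving 3/26.
Proofreader D works at 1/10 per day, so finishing takes 3/26 ÷ 1/10 = 15/13 days.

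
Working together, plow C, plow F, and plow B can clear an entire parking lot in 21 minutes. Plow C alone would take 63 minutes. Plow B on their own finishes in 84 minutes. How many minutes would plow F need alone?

Combined rate is 1/21 per minute.
Known contribution: 1/63 + 1/84 = (4 + 3)/252 = 7/252 = 1/36 per minute.
So plow F's rate is 1/21 − 1/36 = 5/252, meaning 252/5 minutes alone.

252/5 minutes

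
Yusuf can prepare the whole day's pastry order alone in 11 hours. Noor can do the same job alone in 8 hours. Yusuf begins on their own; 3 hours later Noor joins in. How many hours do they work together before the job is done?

64/19 hours

In the first 3 hours Yusuf alone does 3/11 of the job, leaving 8/11.
Once everyone is working, combined rate: 1/11 + 1/8 = (8 + 11)/88 = 19/88 per hour.
Remaining 8/11 at 19/88 per hour takes 64/19 hours.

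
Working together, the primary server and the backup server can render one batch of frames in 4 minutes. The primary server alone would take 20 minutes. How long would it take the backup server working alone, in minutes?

5 minutes

Combined rate is 1/4 per minute.
Known contribution: 1/20 per minute.
So the backup server's rate is 1/4 − 1/20 = 1/5, meaning 5 minutes alone.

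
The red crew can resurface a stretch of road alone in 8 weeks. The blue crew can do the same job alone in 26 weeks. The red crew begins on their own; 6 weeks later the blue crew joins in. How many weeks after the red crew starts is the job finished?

In the first 6 weeks the red crew alone does 6/8 = 3/4 of the job, leaving 1/4.
Once everyone is working, combined rate: 1/8 + 1/26 = (13 + 4)/104 = 17/104 per week.
Remaining 1/4 at 17/104 per week takes 26/17 weeks.
Total from the start = 6 + 26/17 = 128/17 weeks.

128/17 weeks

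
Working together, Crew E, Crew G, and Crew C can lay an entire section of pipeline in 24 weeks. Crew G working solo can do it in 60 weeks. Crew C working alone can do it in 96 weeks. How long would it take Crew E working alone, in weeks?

Combined rate is 1/24 per week.
Known contribution: 1/60 + 1/96 = (8 + 5)/480 = 13/480 per week.
So Crew E's rate is 1/24 − 13/480 = 7/480, meaning 480/7 weeks alone.

480/7 weeks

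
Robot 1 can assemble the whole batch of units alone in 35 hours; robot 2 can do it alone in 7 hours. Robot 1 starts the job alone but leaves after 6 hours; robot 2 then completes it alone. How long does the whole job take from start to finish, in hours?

59/5 hours

In 6 hours robot 1 does 6/35 of the job, leaving 29/35.
Robot 2 works at 1/7 per hour, so finishing takes 29/35 ÷ 1/7 = 29/5 hours.
Total time = 6 + 29/5 = 59/5 hours.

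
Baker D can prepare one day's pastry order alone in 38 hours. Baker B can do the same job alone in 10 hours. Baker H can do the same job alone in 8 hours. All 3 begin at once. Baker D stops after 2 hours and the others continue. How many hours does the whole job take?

80/19 hours

In the first 2 hours the combined rate is 191/760, so 191/380 of the job is done, leaving 189/380.
After Baker D leaves the rate is 9/40 per hour; the remaining 189/380 takes 42/19 hours.
Total = 2 + 42/19 = 80/19 hours.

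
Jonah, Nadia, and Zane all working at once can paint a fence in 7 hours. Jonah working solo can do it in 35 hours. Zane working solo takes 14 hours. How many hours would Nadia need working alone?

70/3 hours

Combined rate is 1/7 per hour.
Known contribution: 1/35 + 1/14 = (2 + 5)/70 = 7/70 = 1/10 per hour.
So Nadia's rate is 1/7 − 1/10 = 3/70, meaning 70/3 hours alone.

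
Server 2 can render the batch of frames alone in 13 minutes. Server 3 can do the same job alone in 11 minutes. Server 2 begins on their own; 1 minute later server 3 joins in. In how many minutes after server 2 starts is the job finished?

In the first 1 minute server 2 alone does 1/13 of the job, leaving 12/13.
Once everyone is working, combined rate: 1/13 + 1/11 = (11 + 13)/143 = 24/143 per minute.
Remaining 12/13 at 24/143 per minute takes 11/2 minutes.
Total from the start = 1 + 11/2 = 13/2 minutes.

13/2 minutes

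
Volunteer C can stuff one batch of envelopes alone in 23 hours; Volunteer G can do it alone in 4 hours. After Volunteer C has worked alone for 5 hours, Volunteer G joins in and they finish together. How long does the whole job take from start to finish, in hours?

In 5 hours Volunteer C does 5/23 of the job, leaving 18/23.
Volunteer C and Volunteer G together work at 27/92 per hour, so finishing takes 18/23 ÷ 27/92 = 8/3 hours.
Total time = 5 + 8/3 = 23/3 hours.

23/3 hours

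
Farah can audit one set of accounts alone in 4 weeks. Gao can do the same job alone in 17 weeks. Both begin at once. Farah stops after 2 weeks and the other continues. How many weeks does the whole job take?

17/2 weeks

In the first 2 weeks the combined rate is 21/68, so 21/34 of the job is done, leaving 13/34.
After Farah leaves the rate is 1/17 per week; the remaining 13/34 takes 13/2 weeks.
Total = 2 + 13/2 = 17/2 weeks.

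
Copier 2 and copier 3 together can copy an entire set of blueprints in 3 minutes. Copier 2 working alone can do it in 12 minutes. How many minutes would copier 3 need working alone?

Combined rate is 1/3 per minute.
Known contribution: 1/12 per minute.
So copier 3's rate is 1/3 − 1/12 = 1/4, meaning 4 minutes alone.

4 minutes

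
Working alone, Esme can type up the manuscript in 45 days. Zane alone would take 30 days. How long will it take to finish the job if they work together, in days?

18 days

With two workers the combined time is the product over the sum: 45·30/(45+30) = 1350/75 = 18 days.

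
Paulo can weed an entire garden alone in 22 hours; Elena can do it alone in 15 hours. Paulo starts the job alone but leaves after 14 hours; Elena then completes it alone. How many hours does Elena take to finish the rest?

In 14 hours Paulo does 14/22 = 7/11 of the job, leaving 4/11.
Elena works at 1/15 per hour, so finishing takes 4/11 ÷ 1/15 = 60/11 hours.

60/11 hours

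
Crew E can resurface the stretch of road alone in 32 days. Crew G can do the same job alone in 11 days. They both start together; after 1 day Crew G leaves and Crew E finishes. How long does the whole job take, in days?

320/11 days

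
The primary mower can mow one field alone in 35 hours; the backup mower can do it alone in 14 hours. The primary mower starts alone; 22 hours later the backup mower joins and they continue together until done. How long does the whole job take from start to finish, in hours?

In 22 hours the primary mower does 22/35 of the job, leaving 13/35.
The primary mower and the backup mower together work at 1/10 per hour, so finishing takes 13/35 ÷ 1/10 = 26/7 hours.
Total time = 22 + 26/7 = 180/7 hours.

180/7 hours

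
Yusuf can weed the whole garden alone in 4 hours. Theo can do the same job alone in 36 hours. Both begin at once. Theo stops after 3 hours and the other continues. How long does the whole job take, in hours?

In the first 3 hours the combined rate is 5/18, so 5/6 of the job is done, leaving 1/6.
After Theo leaves the rate is 1/4 per hour; the remaining 1/6 takes 2/3 hours.
Total = 3 + 2/3 = 11/3 hours.

11/3 hours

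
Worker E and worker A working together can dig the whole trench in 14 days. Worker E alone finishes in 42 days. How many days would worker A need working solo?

21 days

Combined rate is 1/14 per day.
Known contribution: 1/42 per day.
So worker A's rate is 1/14 − 1/42 = 1/21, meaning 21 days alone.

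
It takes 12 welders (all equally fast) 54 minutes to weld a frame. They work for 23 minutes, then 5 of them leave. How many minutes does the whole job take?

One welder does 1/648 of the job per minute.
After 23 minutes with 12 welders, 23/54 is done (31/54 left).
With 7 welders the rate is 7/648, so the rest takes 31/54 ÷ 7/648 = 372/7 minutes.
Total = 23 + 372/7 = 533/7 minutes.

533/7 minutes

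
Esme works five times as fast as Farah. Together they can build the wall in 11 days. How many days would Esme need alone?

Let Farah's rate be r; then Esme's rate is 5r, so together (5 + 1)r = 6r = 1/11.
Thus r = 1/66 per day.
Farah alone: 66 days; Esme alone: 66/5 days.

66/5 days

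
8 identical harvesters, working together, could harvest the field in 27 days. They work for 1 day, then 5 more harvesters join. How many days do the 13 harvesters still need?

One harvester does 1/216 of the job per day.
After 1 day with 8 harvesters, 1/27 is done (26/27 left).
With 13 harvesters the rate is 13/216, so the rest takes 26/27 ÷ 13/216 = 16 days.

16 days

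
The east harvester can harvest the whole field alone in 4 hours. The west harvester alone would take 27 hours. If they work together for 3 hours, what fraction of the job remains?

5/36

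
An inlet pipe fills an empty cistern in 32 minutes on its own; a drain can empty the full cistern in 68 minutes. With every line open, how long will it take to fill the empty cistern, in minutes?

544/9 minutes

Net rate = 1/32 − 1/68 = (17 − 8)/544 = 9/544 per minute.
Filling time = 1 ÷ (9/544) = 544/9 minutes.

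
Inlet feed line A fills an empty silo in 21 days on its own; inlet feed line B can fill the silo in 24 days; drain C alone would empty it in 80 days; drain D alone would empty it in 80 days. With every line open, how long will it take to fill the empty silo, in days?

140/9 days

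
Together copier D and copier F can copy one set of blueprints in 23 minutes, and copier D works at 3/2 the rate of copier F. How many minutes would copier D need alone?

115/3 minutes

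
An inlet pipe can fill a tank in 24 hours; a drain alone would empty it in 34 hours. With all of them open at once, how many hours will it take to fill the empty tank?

408/5 hours

Net rate = 1/24 − 1/34 = (17 − 12)/408 = 5/408 per hour.
Filling time = 1 ÷ (5/408) = 408/5 hours.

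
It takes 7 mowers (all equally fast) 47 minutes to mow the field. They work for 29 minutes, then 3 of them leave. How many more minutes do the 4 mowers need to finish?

One mower does 1/329 of the job per minute.
After 29 minutes with 7 mowers, 29/47 is done (18/47 left).
With 4 mowers the rate is 4/329, so the rest takes 18/47 ÷ 4/329 = 63/2 minutes.

63/2 minutes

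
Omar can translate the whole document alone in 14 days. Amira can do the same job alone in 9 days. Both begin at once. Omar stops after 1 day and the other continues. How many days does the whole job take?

In the first 1 day the combined rate is 23/126, so 23/126 of the job is done, leaving 103/126.
After Omar leaves the rate is 1/9 per day; the remaining 103/126 takes 103/14 days.
Total = 1 + 103/14 = 117/14 days.

117/14 days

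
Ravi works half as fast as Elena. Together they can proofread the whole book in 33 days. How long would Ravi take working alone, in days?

99 days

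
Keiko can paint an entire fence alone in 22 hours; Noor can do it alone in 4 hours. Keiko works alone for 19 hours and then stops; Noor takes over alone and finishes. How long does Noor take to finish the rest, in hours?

In 19 hours Keiko does 19/22 of the job, leaving 3/22.
Noor works at 1/4 per hour, so finishing takes 3/22 ÷ 1/4 = 6/11 hours.

6/11 hours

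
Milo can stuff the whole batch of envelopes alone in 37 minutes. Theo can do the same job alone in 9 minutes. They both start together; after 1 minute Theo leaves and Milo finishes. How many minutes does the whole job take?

296/9 minutes

In the first 1 minute the combined rate is 46/333, so 46/333 of the job is done, leaving 287/333.
After Theo leaves the rate is 1/37 per minute; the remaining 287/333 takes 287/9 minutes.
Total = 1 + 287/9 = 296/9 minutes.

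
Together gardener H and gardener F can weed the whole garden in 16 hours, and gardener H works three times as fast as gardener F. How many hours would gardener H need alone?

Let gardener F's rate be r; then gardener H's rate is 3r, so together (3 + 1)r = 4r = 1/16.
Thus r = 1/64 per hour.
Gardener F alone: 64 hours; gardener H alone: 64/3 hours.

64/3 hours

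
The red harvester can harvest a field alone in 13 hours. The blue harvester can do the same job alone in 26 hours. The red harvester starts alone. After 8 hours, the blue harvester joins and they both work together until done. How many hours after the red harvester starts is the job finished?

34/3 hours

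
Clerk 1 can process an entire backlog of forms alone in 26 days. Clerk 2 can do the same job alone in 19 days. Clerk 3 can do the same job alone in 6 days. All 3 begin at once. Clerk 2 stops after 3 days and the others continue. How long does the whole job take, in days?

78/19 days

In the first 3 days the combined rate is 191/741, so 191/247 of the job is done, leaving 56/247.
After clerk 2 leaves the rate is 8/39 per day; the remaining 56/247 takes 21/19 days.
Total = 3 + 21/19 = 78/19 days.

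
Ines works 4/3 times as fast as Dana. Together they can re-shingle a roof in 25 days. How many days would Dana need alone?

175/3 days

Let Dana's rate be r; then Ines's rate is (4/3)r, so together (4/3 + 1)r = (7/3)r = 1/25.
Thus r = 3/175 per day.
Dana alone: 175/3 days; Ines alone: 175/4 days.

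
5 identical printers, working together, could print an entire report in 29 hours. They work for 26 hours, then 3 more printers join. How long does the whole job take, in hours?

223/8 hours

One printer does 1/145 of the job per hour.
After 26 hours with 5 printers, 26/29 is done (3/29 left).
With 8 printers the rate is 8/145, so the rest takes 3/29 ÷ 8/145 = 15/8 hours.
Total = 26 + 15/8 = 223/8 hours.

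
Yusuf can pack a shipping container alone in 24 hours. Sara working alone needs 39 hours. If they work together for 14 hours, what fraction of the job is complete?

Combined rate: 1/24 + 1/39 = (13 + 8)/312 = 21/312 = 7/104 per hour.
In 14 hours they complete 14·7/104 = 49/52 of the job.

49/52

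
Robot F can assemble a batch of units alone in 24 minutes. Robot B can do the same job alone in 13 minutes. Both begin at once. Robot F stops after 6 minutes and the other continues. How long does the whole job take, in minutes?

39/4 minutes

In the first 6 minutes the combined rate is 37/312, so 37/52 of the job is done, leaving 15/52.
After Robot F leaves the rate is 1/13 per minute; the remaining 15/52 takes 15/4 minutes.
Total = 6 + 15/4 = 39/4 minutes.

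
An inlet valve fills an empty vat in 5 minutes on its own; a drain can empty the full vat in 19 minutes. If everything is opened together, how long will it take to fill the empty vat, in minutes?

Net rate = 1/5 − 1/19 = (19 − 5)/95 = 14/95 per minute.
Filling time = 1 ÷ (14/95) = 95/14 minutes.

95/14 minutes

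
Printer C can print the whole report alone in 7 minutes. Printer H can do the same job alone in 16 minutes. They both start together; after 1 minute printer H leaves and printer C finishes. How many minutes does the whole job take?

In the first 1 minute the combined rate is 23/112, so 23/112 of the job is done, leaving 89/112.
After printer H leaves the rate is 1/7 per minute; the remaining 89/112 takes 89/16 minutes.
Total = 1 + 89/16 = 105/16 minutes.

105/16 minutes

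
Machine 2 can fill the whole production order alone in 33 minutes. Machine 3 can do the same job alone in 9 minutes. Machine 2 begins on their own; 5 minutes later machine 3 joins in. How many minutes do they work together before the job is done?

In the first 5 minutes machine 2 alone does 5/33 of the job, leaving 28/33.
Once everyone is working, combined rate: 1/33 + 1/9 = (3 + 11)/99 = 14/99 per minute.
Remaining 28/33 at 14/99 per minute takes 6 minutes.

6 minutes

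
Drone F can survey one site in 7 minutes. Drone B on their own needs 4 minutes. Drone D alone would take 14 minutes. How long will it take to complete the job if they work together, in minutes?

28/13 minutes

Combined rate: 1/7 + 1/4 + 1/14 = (4 + 7 + 2)/28 = 13/28 per minute.
Time = 1 ÷ (13/28) = 28/13 minutes.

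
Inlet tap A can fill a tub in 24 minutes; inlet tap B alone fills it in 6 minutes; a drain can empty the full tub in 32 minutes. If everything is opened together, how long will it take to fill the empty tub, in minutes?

96/17 minutes

Net rate = 1/24 + 1/6 − 1/32 = (4 + 16 − 3)/96 = 17/96 per minute.
Filling time = 1 ÷ (17/96) = 96/17 minutes.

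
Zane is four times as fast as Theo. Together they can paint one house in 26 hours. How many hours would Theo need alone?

130 hours

Let Theo's rate be r; then Zane's rate is 4r, so together (4 + 1)r = 5r = 1/26.
Thus r = 1/130 per hour.
Theo alone: 130 hours; Zane alone: 65/2 hours.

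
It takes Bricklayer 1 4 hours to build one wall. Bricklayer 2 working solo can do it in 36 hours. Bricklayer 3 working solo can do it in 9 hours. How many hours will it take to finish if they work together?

18/7 hours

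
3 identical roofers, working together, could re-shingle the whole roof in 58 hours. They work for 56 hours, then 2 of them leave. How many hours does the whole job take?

62 hours

One roofer does 1/174 of the job per hour.
After 56 hours with 3 roofers, 28/29 is done (1/29 left).
With 1 roofer the rate is 1/174, so the rest takes 1/29 ÷ 1/174 = 6 hours.
Total = 56 + 6 = 62 hours.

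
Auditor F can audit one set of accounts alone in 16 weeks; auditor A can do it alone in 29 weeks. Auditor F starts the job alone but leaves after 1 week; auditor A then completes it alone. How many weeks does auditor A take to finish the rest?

435/16 weeks

In 1 week auditor F does 1/16 of the job, leaving 15/16.
Auditor A works at 1/29 per week, so finishing takes 15/16 ÷ 1/29 = 435/16 weeks.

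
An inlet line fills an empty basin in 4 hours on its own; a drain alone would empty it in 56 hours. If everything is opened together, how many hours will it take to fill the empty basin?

Net rate = 1/4 − 1/56 = (14 − 1)/56 = 13/56 per hour.
Filling time = 1 ÷ (13/56) = 56/13 hours.

56/13 hours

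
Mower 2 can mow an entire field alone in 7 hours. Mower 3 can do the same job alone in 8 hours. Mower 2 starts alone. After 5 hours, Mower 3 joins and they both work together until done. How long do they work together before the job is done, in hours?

In the first 5 hours Mower 2 alone does 5/7 of the job, leaving 2/7.
Once everyone is working, combined rate: 1/7 + 1/8 = (8 + 7)/56 = 15/56 per hour.
Remaining 2/7 at 15/56 per hour takes 16/15 hours.

16/15 hours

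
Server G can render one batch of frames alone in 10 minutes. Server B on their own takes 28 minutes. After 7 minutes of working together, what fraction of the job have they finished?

Combined rate: 1/10 + 1/28 = (14 + 5)/140 = 19/140 per minute.
In 7 minutes they complete 7·19/140 = 19/20 of the job.

19/20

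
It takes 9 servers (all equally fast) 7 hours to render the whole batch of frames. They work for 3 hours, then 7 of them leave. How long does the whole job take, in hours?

One server does 1/63 of the job per hour.
After 3 hours with 9 servers, 3/7 is done (4/7 left).
With 2 servers the rate is 2/63, so the rest takes 4/7 ÷ 2/63 = 18 hours.
Total = 3 + 18 = 21 hours.

21 hours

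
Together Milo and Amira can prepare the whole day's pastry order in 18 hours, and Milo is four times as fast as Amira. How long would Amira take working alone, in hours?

Let Amira's rate be r; then Milo's rate is 4r, so together (4 + 1)r = 5r = 1/18.
Thus r = 1/90 per hour.
Amira alone: 90 hours; Milo alone: 45/2 hours.

90 hours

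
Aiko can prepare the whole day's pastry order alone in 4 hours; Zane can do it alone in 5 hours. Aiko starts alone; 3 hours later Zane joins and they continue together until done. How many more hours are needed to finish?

In 3 hours Aiko does 3/4 of the job, leaving 1/4.
Aiko and Zane together work at 9/20 per hour, so finishing takes 1/4 ÷ 9/20 = 5/9 hours.

5/9 hours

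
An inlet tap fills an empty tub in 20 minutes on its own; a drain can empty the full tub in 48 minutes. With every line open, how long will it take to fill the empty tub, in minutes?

240/7 minutes

Net rate = 1/20 − 1/48 = (12 − 5)/240 = 7/240 per minute.
Filling time = 1 ÷ (7/240) = 240/7 minutes.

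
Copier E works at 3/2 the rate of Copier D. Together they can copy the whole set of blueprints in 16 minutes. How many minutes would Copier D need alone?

40 minutes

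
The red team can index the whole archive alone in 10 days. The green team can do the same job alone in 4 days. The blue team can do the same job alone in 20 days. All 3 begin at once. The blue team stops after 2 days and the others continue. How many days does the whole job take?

In the first 2 days the combined rate is 2/5, so 4/5 of the job is done, leaving 1/5.
After the blue team leaves the rate is 7/20 per day; the remaining 1/5 takes 4/7 days.
Total = 2 + 4/7 = 18/7 days.

18/7 days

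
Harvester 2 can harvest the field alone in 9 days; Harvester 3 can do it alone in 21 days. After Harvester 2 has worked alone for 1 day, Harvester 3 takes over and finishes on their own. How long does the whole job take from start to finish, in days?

59/3 days

In 1 day Harvester 2 does 1/9 of the job, leaving 8/9.
Harvester 3 works at 1/21 per day, so finishing takes 8/9 ÷ 1/21 = 56/3 days.
Total time = 1 + 56/3 = 59/3 days.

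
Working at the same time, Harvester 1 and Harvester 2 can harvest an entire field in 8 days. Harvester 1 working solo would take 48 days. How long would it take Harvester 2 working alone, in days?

Combined rate is 1/8 per day.
Known contribution: 1/48 per day.
So Harvester 2's rate is 1/8 − 1/48 = 5/48, meaning 48/5 days alone.

48/5 days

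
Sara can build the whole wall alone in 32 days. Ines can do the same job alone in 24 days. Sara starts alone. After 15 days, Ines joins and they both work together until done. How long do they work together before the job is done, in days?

51/7 days

In the first 15 days Sara alone does 15/32 of the job, leaving 17/32.
Once everyone is working, combined rate: 1/32 + 1/24 = (3 + 4)/96 = 7/96 per day.
Remaining 17/32 at 7/96 per day takes 51/7 days.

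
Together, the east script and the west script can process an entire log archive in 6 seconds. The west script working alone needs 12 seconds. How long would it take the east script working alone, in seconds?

12 seconds

Combined rate is 1/6 per second.
Known contribution: 1/12 per second.
So the east script's rate is 1/6 − 1/12 = 1/12, meaning 12 seconds alone.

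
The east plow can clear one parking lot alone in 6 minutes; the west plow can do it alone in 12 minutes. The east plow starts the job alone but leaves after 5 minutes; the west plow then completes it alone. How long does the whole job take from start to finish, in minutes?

7 minutes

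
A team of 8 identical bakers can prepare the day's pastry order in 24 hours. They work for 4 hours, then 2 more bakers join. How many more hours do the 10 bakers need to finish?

One baker does 1/192 of the job per hour.
After 4 hours with 8 bakers, 1/6 is done (5/6 left).
With 10 bakers the rate is 10/192 = 5/96, so the rest takes 5/6 ÷ 5/96 = 16 hours.

16 hours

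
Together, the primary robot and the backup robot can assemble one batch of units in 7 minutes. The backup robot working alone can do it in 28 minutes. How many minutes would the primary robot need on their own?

28/3 minutes

Combined rate is 1/7 per minute.
Known contribution: 1/28 per minute.
So the primary robot's rate is 1/7 − 1/28 = 3/28, meaning 28/3 minutes alone.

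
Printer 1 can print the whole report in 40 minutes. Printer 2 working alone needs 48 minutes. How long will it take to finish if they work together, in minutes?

Combined rate: 1/40 + 1/48 = (6 + 5)/240 = 11/240 per minute.
Time = 1 ÷ (11/240) = 240/11 minutes.

240/11 minutes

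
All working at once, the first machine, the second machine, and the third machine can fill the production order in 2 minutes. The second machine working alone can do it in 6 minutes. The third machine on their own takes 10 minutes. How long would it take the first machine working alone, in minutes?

30/7 minutes

Combined rate is 1/2 per minute.
Known contribution: 1/6 + 1/10 = (5 + 3)/30 = 8/30 = 4/15 per minute.
So the first machine's rate is 1/2 − 4/15 = 7/30, meaning 30/7 minutes alone.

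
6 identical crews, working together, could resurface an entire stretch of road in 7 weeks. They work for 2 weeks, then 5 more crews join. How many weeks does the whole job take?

One crew does 1/42 of the job per week.
After 2 weeks with 6 crews, 2/7 is done (5/7 left).
With 11 crews the rate is 11/42, so the rest takes 5/7 ÷ 11/42 = 30/11 weeks.
Total = 2 + 30/11 = 52/11 weeks.

52/11 weeks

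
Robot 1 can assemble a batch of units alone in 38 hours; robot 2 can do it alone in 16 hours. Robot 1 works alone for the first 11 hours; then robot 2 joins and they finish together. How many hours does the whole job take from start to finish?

19 hours

In 11 hours robot 1 does 11/38 of the job, leaving 27/38.
Robot 1 and robot 2 together work at 27/304 per hour, so finishing takes 27/38 ÷ 27/304 = 8 hours.
Total time = 11 + 8 = 19 hours.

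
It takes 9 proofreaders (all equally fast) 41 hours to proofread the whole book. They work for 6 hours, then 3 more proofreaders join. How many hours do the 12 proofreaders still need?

One proofreader does 1/369 of the job per hour.
After 6 hours with 9 proofreaders, 6/41 is done (35/41 left).
With 12 proofreaders the rate is 12/369 = 4/123, so the rest takes 35/41 ÷ 4/123 = 105/4 hours.

105/4 hours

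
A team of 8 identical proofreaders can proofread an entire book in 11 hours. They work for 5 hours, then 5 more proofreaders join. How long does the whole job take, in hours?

113/13 hours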